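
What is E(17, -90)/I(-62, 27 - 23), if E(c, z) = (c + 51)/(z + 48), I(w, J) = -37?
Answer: 34/777 ≈ 0.043758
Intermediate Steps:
E(c, z) = (51 + c)/(48 + z)
E(17, -90)/I(-62, 27 - 23) = ((51 + 17)/(48 - 90))/(-37) = (68/(-42))*(-1/37) = -1/42*68*(-1/37) = -34/21*(-1/37) = 34/777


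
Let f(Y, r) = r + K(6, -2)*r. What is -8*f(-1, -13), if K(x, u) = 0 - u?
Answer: 312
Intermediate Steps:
K(x, u) = -u
f(Y, r) = 3*r (f(Y, r) = r + (-1*(-2))*r = r + 2*r = 3*r)
-8*f(-1, -13) = -24*(-13) = -8*(-39) = 312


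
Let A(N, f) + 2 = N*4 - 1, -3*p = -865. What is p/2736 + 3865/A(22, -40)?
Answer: 6359489/139536 ≈ 45.576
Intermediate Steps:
p = 865/3 (p = -1/3*(-865) = 865/3 ≈ 288.33)
A(N, f) = -3 + 4*N (A(N, f) = -2 + (N*4 - 1) = -2 + (4*N - 1) = -2 + (-1 + 4*N) = -3 + 4*N)
p/2736 + 3865/A(22, -40) = (865/3)/2736 + 3865/(-3 + 4*22) = (865/3)*(1/2736) + 3865/(-3 + 88) = 865/8208 + 3865/85 = 865/8208 + 3865*(1/85) = 865/8208 + 773/17 = 6359489/139536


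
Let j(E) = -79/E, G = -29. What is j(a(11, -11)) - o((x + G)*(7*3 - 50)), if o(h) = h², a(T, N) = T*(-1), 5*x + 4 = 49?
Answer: -3700321/11 ≈ -3.3639e+5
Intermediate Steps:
x = 9 (x = -⅘ + (⅕)*49 = -⅘ + 49/5 = 9)
a(T, N) = -T
j(a(11, -11)) - o((x + G)*(7*3 - 50)) = -79/((-1*11)) - ((9 - 29)*(7*3 - 50))² = -79/(-11) - (-20*(21 - 50))² = -79*(-1/11) - (-20*(-29))² = 79/11 - 1*580² = 79/11 - 1*336400 = 79/11 - 336400 = -3700321/11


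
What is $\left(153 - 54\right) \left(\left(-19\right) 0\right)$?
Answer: $0$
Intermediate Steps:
$\left(153 - 54\right) \left(\left(-19\right) 0\right) = 99 \cdot 0 = 0$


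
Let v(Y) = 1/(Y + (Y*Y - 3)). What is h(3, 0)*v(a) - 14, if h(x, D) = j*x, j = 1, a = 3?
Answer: -41/3 ≈ -13.667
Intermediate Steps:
v(Y) = 1/(-3 + Y + Y²) (v(Y) = 1/(Y + (Y² - 3)) = 1/(Y + (-3 + Y²)) = 1/(-3 + Y + Y²))
h(x, D) = x (h(x, D) = 1*x = x)
h(3, 0)*v(a) - 14 = 3/(-3 + 3 + 3²) - 14 = 3/(-3 + 3 + 9) - 14 = 3/9 - 14 = 3*(⅑) - 14 = ⅓ - 14 = -41/3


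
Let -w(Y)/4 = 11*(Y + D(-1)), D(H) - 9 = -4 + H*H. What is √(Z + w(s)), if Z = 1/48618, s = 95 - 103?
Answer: √23111835770/16206 ≈ 9.3808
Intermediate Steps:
s = -8
Z = 1/48618 ≈ 2.0569e-5
D(H) = 5 + H² (D(H) = 9 + (-4 + H*H) = 9 + (-4 + H²) = 5 + H²)
w(Y) = -264 - 44*Y (w(Y) = -44*(Y + (5 + (-1)²)) = -44*(Y + (5 + 1)) = -44*(Y + 6) = -44*(6 + Y) = -4*(66 + 11*Y) = -264 - 44*Y)
√(Z + w(s)) = √(1/48618 + (-264 - 44*(-8))) = √(1/48618 + (-264 + 352)) = √(1/48618 + 88) = √(4278385/48618) = √23111835770/16206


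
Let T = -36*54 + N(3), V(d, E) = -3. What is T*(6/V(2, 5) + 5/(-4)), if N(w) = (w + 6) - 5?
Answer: 6305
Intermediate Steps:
N(w) = 1 + w (N(w) = (6 + w) - 5 = 1 + w)
T = -1940 (T = -36*54 + (1 + 3) = -1944 + 4 = -1940)
T*(6/V(2, 5) + 5/(-4)) = -1940*(6/(-3) + 5/(-4)) = -1940*(6*(-1/3) + 5*(-1/4)) = -1940*(-2 - 5/4) = -1940*(-13/4) = 6305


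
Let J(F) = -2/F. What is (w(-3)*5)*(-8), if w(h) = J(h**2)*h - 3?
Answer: 280/3 ≈ 93.333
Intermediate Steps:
w(h) = -3 - 2/h (w(h) = (-2/h**2)*h - 3 = -2/h - 3 = -3 - 2/h)
(w(-3)*5)*(-8) = ((-3 - 2/(-3))*5)*(-8) = ((-3 - 2*(-1/3))*5)*(-8) = ((-3 + 2/3)*5)*(-8) = -7/3*5*(-8) = -35/3*(-8) = 280/3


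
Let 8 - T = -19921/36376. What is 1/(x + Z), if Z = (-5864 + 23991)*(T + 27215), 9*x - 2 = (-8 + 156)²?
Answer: 36376/17950962419847 ≈ 2.0264e-9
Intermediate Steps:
T = 310929/36376 (T = 8 - (-19921)/36376 = 8 - 1*(-19921/36376) = 8 + 19921/36376 = 310929/36376 ≈ 8.5476)
x = 2434 (x = 2/9 + (-8 + 156)²/9 = 2/9 + (⅑)*148² = 2/9 + (⅑)*21904 = 2/9 + 21904/9 = 2434)
Z = 17950873880663/36376 (Z = (-5864 + 23991)*(310929/36376 + 27215) = 18127*(990283769/36376) = 17950873880663/36376 ≈ 4.9348e+8)
1/(x + Z) = 1/(2434 + 17950873880663/36376) = 1/(17950962419847/36376) = 36376/17950962419847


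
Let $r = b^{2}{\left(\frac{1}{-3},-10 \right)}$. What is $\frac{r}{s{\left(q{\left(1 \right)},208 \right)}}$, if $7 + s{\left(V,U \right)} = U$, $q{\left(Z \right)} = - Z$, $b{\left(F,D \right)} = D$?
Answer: $\frac{100}{201} \approx 0.49751$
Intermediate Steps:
$r = 100$ ($r = \left(-10\right)^{2} = 100$)
$s{\left(V,U \right)} = -7 + U$
$\frac{r}{s{\left(q{\left(1 \right)},208 \right)}} = \frac{100}{-7 + 208} = \frac{100}{201}$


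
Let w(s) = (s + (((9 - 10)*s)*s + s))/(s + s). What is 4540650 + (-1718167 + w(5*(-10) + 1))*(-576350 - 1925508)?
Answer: 4298550597557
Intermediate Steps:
w(s) = (-s² + 2*s)/(2*s) (w(s) = (s + ((-s)*s + s))/((2*s)) = (s + (-s² + s))*(1/(2*s)) = (s + (s - s²))*(1/(2*s)) = (-s² + 2*s)*(1/(2*s)) = (-s² + 2*s)/(2*s))
4540650 + (-1718167 + w(5*(-10) + 1))*(-576350 - 1925508) = 4540650 + (-1718167 + (1 - (5*(-10) + 1)/2))*(-576350 - 1925508) = 4540650 + (-1718167 + (1 - (-50 + 1)/2))*(-2501858) = 4540650 + (-1718167 + (1 - ½*(-49)))*(-2501858) = 4540650 + (-1718167 + (1 + 49/2))*(-2501858) = 4540650 + (-1718167 + 51/2)*(-2501858) = 4540650 - 3436283/2*(-2501858) = 4540650 + 4298546056907 = 4298550597557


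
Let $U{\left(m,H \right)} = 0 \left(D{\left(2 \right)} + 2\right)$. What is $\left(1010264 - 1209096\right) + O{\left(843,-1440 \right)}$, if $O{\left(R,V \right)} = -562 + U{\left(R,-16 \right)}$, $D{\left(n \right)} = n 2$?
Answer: $-199394$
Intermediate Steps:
$D{\left(n \right)} = 2 n$
$U{\left(m,H \right)} = 0$ ($U{\left(m,H \right)} = 0 \left(2 \cdot 2 + 2\right) = 0 \left(4 + 2\right) = 0 \cdot 6 = 0$)
$O{\left(R,V \right)} = -562$ ($O{\left(R,V \right)} = -562 + 0 = -562$)
$\left(1010264 - 1209096\right) + O{\left(843,-1440 \right)} = \left(1010264 - 1209096\right) - 562 = -198832 - 562 = -199394$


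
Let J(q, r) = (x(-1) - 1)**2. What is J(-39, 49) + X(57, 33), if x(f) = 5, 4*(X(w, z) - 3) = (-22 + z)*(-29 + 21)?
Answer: -3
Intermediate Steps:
X(w, z) = 47 - 2*z (X(w, z) = 3 + ((-22 + z)*(-29 + 21))/4 = 3 + ((-22 + z)*(-8))/4 = 3 + (176 - 8*z)/4 = 3 + (44 - 2*z) = 47 - 2*z)
J(q, r) = 16 (J(q, r) = (5 - 1)**2 = 4**2 = 16)
J(-39, 49) + X(57, 33) = 16 + (47 - 2*33) = 16 + (47 - 66) = 16 - 19 = -3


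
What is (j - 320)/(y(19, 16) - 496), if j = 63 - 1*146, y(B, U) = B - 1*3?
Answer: 403/480 ≈ 0.83958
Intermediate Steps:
y(B, U) = -3 + B (y(B, U) = B - 3 = -3 + B)
j = -83 (j = 63 - 146 = -83)
(j - 320)/(y(19, 16) - 496) = (-83 - 320)/((-3 + 19) - 496) = -403/(16 - 496) = -403/(-480) = -403*(-1/480) = 403/480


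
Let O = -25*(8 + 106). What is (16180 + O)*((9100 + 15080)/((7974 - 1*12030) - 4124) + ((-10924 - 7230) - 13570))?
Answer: -172974412250/409 ≈ -4.2292e+8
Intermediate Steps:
O = -2850 (O = -25*114 = -2850)
(16180 + O)*((9100 + 15080)/((7974 - 1*12030) - 4124) + ((-10924 - 7230) - 13570)) = (16180 - 2850)*((9100 + 15080)/((7974 - 1*12030) - 4124) + ((-10924 - 7230) - 13570)) = 13330*(24180/((7974 - 12030) - 4124) + (-18154 - 13570)) = 13330*(24180/(-4056 - 4124) - 31724) = 13330*(24180/(-8180) - 31724) = 13330*(24180*(-1/8180) - 31724) = 13330*(-1209/409 - 31724) = 13330*(-12976325/409) = -172974412250/409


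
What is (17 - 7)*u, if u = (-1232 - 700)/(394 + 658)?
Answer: -4830/263 ≈ -18.365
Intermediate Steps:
u = -483/263 (u = -1932/1052 = -1932*1/1052 = -483/263 ≈ -1.8365)
(17 - 7)*u = (17 - 7)*(-483/263) = 10*(-483/263) = -4830/263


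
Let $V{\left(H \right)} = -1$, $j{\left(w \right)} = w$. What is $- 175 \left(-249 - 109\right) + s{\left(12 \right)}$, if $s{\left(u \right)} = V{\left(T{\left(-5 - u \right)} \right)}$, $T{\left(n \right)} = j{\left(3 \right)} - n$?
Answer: $62649$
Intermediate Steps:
$T{\left(n \right)} = 3 - n$
$s{\left(u \right)} = -1$
$- 175 \left(-249 - 109\right) + s{\left(12 \right)} = - 175 \left(-249 - 109\right) - 1 = \left(-175\right) \left(-358\right) - 1 = 62650 - 1 = 62649$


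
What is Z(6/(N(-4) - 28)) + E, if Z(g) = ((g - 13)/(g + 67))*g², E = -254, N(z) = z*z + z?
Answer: -8665411/34112 ≈ -254.03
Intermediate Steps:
N(z) = z + z² (N(z) = z² + z = z + z²)
Z(g) = g²*(-13 + g)/(67 + g) (Z(g) = ((-13 + g)/(67 + g))*g² = g²*(-13 + g)/(67 + g))
Z(6/(N(-4) - 28)) + E = (6/(-4*(1 - 4) - 28))²*(-13 + 6/(-4*(1 - 4) - 28))/(67 + 6/(-4*(1 - 4) - 28)) - 254 = (6/(-4*(-3) - 28))²*(-13 + 6/(-4*(-3) - 28))/(67 + 6/(-4*(-3) - 28)) - 254 = (6/(12 - 28))²*(-13 + 6/(12 - 28))/(67 + 6/(12 - 28)) - 254 = (6/(-16))²*(-13 + 6/(-16))/(67 + 6/(-16)) - 254 = (6*(-1/16))²*(-13 + 6*(-1/16))/(67 + 6*(-1/16)) - 254 = (-3/8)²*(-13 - 3/8)/(67 - 3/8) - 254 = (9/64)*(-107/8)/(533/8) - 254 = (9/64)*(8/533)*(-107/8) - 254 = -963/34112 - 254 = -8665411/34112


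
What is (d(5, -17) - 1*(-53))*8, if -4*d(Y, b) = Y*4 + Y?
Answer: 374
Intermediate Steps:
d(Y, b) = -5*Y/4 (d(Y, b) = -(Y*4 + Y)/4 = -(4*Y + Y)/4 = -5*Y/4)
(d(5, -17) - 1*(-53))*8 = (-5/4*5 - 1*(-53))*8 = (-25/4 + 53)*8 = (187/4)*8 = 374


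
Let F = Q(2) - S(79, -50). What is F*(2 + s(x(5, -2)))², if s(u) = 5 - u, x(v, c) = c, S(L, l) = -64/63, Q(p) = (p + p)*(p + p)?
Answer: 9648/7 ≈ 1378.3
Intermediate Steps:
Q(p) = 4*p² (Q(p) = (2*p)*(2*p) = 4*p²)
S(L, l) = -64/63 (S(L, l) = -64*1/63 = -64/63)
F = 1072/63 (F = 4*2² - 1*(-64/63) = 4*4 + 64/63 = 16 + 64/63 = 1072/63 ≈ 17.016)
F*(2 + s(x(5, -2)))² = 1072*(2 + (5 - 1*(-2)))²/63 = 1072*(2 + (5 + 2))²/63 = 1072*(2 + 7)²/63 = (1072/63)*9² = (1072/63)*81 = 9648/7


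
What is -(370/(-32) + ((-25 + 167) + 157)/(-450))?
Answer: 44017/3600 ≈ 12.227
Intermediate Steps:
-(370/(-32) + ((-25 + 167) + 157)/(-450)) = -(370*(-1/32) + (142 + 157)*(-1/450)) = -(-185/16 + 299*(-1/450)) = -(-185/16 - 299/450) = -1*(-44017/3600) = 44017/3600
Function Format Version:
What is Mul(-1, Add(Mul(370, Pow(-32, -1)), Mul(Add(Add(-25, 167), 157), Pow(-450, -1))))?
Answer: Rational(44017, 3600) ≈ 12.227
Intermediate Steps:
Mul(-1, Add(Mul(370, Pow(-32, -1)), Mul(Add(Add(-25, 167), 157), Pow(-450, -1)))) = Mul(-1, Add(Mul(370, Rational(-1, 32)), Mul(Add(142, 157), Rational(-1, 450)))) = Mul(-1, Add(Rational(-185, 16), Mul(299, Rational(-1, 450)))) = Mul(-1, Add(Rational(-185, 16), Rational(-299, 450))) = Mul(-1, Rational(-44017, 3600)) = Rational(44017, 3600)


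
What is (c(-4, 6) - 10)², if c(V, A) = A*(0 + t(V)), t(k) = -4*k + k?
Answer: 3844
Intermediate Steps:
t(k) = -3*k
c(V, A) = -3*A*V (c(V, A) = A*(0 - 3*V) = A*(-3*V) = -3*A*V)
(c(-4, 6) - 10)² = (-3*6*(-4) - 10)² = (72 - 10)² = 62² = 3844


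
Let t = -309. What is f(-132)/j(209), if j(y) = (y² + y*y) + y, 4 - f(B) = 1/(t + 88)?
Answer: 885/19353191 ≈ 4.5729e-5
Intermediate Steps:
f(B) = 885/221 (f(B) = 4 - 1/(-309 + 88) = 4 - 1/(-221) = 4 - 1*(-1/221) = 4 + 1/221 = 885/221)
j(y) = y + 2*y² (j(y) = (y² + y²) + y = 2*y² + y = y + 2*y²)
f(-132)/j(209) = 885/(221*((209*(1 + 2*209)))) = 885/(221*((209*(1 + 418)))) = 885/(221*((209*419))) = (885/221)/87571 = (885/221)*(1/87571) = 885/19353191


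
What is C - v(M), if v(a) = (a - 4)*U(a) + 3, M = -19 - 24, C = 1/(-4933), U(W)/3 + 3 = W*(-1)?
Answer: 27807320/4933 ≈ 5637.0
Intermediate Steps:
U(W) = -9 - 3*W (U(W) = -9 + 3*(W*(-1)) = -9 + 3*(-W) = -9 - 3*W)
C = -1/4933 ≈ -0.00020272
M = -43
v(a) = 3 + (-9 - 3*a)*(-4 + a) (v(a) = (a - 4)*(-9 - 3*a) + 3 = (-4 + a)*(-9 - 3*a) + 3 = (-9 - 3*a)*(-4 + a) + 3 = 3 + (-9 - 3*a)*(-4 + a))
C - v(M) = -1/4933 - (39 - 3*(-43)**2 + 3*(-43)) = -1/4933 - (39 - 3*1849 - 129) = -1/4933 - (39 - 5547 - 129) = -1/4933 - 1*(-5637) = -1/4933 + 5637 = 27807320/4933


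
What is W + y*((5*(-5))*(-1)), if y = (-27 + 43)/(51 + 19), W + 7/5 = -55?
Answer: -1774/35 ≈ -50.686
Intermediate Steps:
W = -282/5 (W = -7/5 - 55 = -282/5 ≈ -56.400)
y = 8/35 (y = 16/70 = 16*(1/70) = 8/35 ≈ 0.22857)
W + y*((5*(-5))*(-1)) = -282/5 + 8*((5*(-5))*(-1))/35 = -282/5 + 8*(-25*(-1))/35 = -282/5 + (8/35)*25 = -282/5 + 40/7 = -1774/35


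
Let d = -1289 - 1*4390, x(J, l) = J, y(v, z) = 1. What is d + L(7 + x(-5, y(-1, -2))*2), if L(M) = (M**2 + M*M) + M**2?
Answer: -5652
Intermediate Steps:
L(M) = 3*M**2 (L(M) = (M**2 + M**2) + M**2 = 2*M**2 + M**2 = 3*M**2)
d = -5679 (d = -1289 - 4390 = -5679)
d + L(7 + x(-5, y(-1, -2))*2) = -5679 + 3*(7 - 5*2)**2 = -5679 + 3*(7 - 10)**2 = -5679 + 3*(-3)**2 = -5679 + 3*9 = -5679 + 27 = -5652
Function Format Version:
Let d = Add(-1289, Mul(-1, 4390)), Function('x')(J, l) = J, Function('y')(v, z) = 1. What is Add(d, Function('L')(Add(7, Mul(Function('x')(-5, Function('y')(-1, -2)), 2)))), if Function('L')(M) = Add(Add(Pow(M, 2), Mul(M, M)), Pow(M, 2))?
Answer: -5652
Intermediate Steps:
Function('L')(M) = Mul(3, Pow(M, 2)) (Function('L')(M) = Add(Add(Pow(M, 2), Pow(M, 2)), Pow(M, 2)) = Add(Mul(2, Pow(M, 2)), Pow(M, 2)) = Mul(3, Pow(M, 2)))
d = -5679 (d = Add(-1289, -4390) = -5679)
Add(d, Function('L')(Add(7, Mul(Function('x')(-5, Function('y')(-1, -2)), 2)))) = Add(-5679, Mul(3, Pow(Add(7, Mul(-5, 2)), 2))) = Add(-5679, Mul(3, Pow(Add(7, -10), 2))) = Add(-5679, Mul(3, Pow(-3, 2))) = Add(-5679, Mul(3, 9)) = Add(-5679, 27) = -5652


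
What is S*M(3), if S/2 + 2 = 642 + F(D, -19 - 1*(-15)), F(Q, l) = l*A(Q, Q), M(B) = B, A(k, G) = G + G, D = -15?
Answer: 4560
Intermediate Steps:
A(k, G) = 2*G
F(Q, l) = 2*Q*l (F(Q, l) = l*(2*Q) = 2*Q*l)
S = 1520 (S = -4 + 2*(642 + 2*(-15)*(-19 - 1*(-15))) = -4 + 2*(642 + 2*(-15)*(-19 + 15)) = -4 + 2*(642 + 2*(-15)*(-4)) = -4 + 2*(642 + 120) = -4 + 2*762 = -4 + 1524 = 1520)
S*M(3) = 1520*3 = 4560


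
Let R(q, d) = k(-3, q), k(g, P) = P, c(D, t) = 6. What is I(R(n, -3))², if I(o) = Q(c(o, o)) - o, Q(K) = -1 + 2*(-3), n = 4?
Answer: 121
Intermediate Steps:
Q(K) = -7 (Q(K) = -1 - 6 = -7)
R(q, d) = q
I(o) = -7 - o
I(R(n, -3))² = (-7 - 1*4)² = (-7 - 4)² = (-11)² = 121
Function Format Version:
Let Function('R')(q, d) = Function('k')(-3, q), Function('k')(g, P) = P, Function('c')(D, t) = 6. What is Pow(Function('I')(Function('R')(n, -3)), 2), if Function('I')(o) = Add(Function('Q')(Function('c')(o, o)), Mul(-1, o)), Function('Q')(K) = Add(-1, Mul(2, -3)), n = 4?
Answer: 121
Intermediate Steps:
Function('Q')(K) = -7 (Function('Q')(K) = Add(-1, -6) = -7)
Function('R')(q, d) = q
Function('I')(o) = Add(-7, Mul(-1, o))
Pow(Function('I')(Function('R')(n, -3)), 2) = Pow(Add(-7, Mul(-1, 4)), 2) = Pow(Add(-7, -4), 2) = Pow(-11, 2) = 121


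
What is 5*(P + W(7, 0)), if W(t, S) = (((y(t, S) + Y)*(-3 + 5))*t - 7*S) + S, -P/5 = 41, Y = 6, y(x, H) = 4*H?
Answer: -605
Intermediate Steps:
P = -205 (P = -5*41 = -205)
W(t, S) = -6*S + t*(12 + 8*S) (W(t, S) = (((4*S + 6)*(-3 + 5))*t - 7*S) + S = (((6 + 4*S)*2)*t - 7*S) + S = ((12 + 8*S)*t - 7*S) + S = (t*(12 + 8*S) - 7*S) + S = (-7*S + t*(12 + 8*S)) + S = -6*S + t*(12 + 8*S))
5*(P + W(7, 0)) = 5*(-205 + (-6*0 + 12*7 + 8*0*7)) = 5*(-205 + (0 + 84 + 0)) = 5*(-205 + 84) = 5*(-121) = -605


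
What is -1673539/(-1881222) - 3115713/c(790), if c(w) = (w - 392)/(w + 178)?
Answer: -405270288878309/53480454 ≈ -7.5779e+6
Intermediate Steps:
c(w) = (-392 + w)/(178 + w)
-1673539/(-1881222) - 3115713/c(790) = -1673539/(-1881222) - 3115713*(178 + 790)/(-392 + 790) = -1673539*(-1/1881222) - 3115713/(398/968) = 239077/268746 - 3115713/((1/968)*398) = 239077/268746 - 3115713/199/484 = 239077/268746 - 3115713*484/199 = 239077/268746 - 1508005092/199 = -405270288878309/53480454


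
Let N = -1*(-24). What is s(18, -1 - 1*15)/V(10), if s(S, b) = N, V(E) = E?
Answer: 12/5 ≈ 2.4000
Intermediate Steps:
N = 24
s(S, b) = 24
s(18, -1 - 1*15)/V(10) = 24/10 = 24*(⅒) = 12/5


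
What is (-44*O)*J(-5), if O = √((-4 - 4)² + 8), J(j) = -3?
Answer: 792*√2 ≈ 1120.1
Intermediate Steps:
O = 6*√2 (O = √((-8)² + 8) = √(64 + 8) = √72 = 6*√2 ≈ 8.4853)
(-44*O)*J(-5) = -264*√2*(-3) = 792*√2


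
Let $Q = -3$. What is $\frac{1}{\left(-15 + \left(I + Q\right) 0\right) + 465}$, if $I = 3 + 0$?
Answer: $\frac{1}{450} \approx 0.0022222$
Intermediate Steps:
$I = 3$
$\frac{1}{\left(-15 + \left(I + Q\right) 0\right) + 465} = \frac{1}{\left(-15 + \left(3 - 3\right) 0\right) + 465} = \frac{1}{\left(-15 + 0 \cdot 0\right) + 465} = \frac{1}{\left(-15 + 0\right) + 465} = \frac{1}{-15 + 465} = \frac{1}{450}$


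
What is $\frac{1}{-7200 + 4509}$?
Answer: $- \frac{1}{2691} \approx -0.00037161$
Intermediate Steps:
$\frac{1}{-7200 + 4509} = \frac{1}{-2691} = - \frac{1}{2691}$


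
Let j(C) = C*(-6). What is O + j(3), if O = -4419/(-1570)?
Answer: -23841/1570 ≈ -15.185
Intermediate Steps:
j(C) = -6*C
O = 4419/1570 (O = -4419*(-1/1570) = 4419/1570 ≈ 2.8147)
O + j(3) = 4419/1570 - 6*3 = 4419/1570 - 18 = -23841/1570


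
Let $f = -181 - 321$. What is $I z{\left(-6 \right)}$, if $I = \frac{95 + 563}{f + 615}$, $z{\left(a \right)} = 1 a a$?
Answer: $\frac{23688}{113} \approx 209.63$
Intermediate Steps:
$f = -502$
$z{\left(a \right)} = a^{2}$ ($z{\left(a \right)} = a a = a^{2}$)
$I = \frac{658}{113}$ ($I = \frac{95 + 563}{-502 + 615} = \frac{658}{113} \approx 5.823$)
$I z{\left(-6 \right)} = \frac{658 \left(-6\right)^{2}}{113} = \frac{658}{113} \cdot 36 = \frac{23688}{113}$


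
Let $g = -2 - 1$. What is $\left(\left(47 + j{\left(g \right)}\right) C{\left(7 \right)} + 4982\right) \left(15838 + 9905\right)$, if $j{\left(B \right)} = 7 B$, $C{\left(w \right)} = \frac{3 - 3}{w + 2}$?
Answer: $128251626$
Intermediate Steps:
$C{\left(w \right)} = 0$ ($C{\left(w \right)} = \frac{0}{2 + w} = 0$)
$g = -3$ ($g = -2 - 1 = -3$)
$\left(\left(47 + j{\left(g \right)}\right) C{\left(7 \right)} + 4982\right) \left(15838 + 9905\right) = \left(\left(47 + 7 \left(-3\right)\right) 0 + 4982\right) \left(15838 + 9905\right) = \left(\left(47 - 21\right) 0 + 4982\right) 25743 = \left(26 \cdot 0 + 4982\right) 25743 = \left(0 + 4982\right) 25743 = 4982 \cdot 25743 = 128251626$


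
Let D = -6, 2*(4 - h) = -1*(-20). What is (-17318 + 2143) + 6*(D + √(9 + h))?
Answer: -15211 + 6*√3 ≈ -15201.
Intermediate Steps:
h = -6 (h = 4 - (-1)*(-20)/2 = 4 - ½*20 = 4 - 10 = -6)
(-17318 + 2143) + 6*(D + √(9 + h)) = (-17318 + 2143) + 6*(-6 + √(9 - 6)) = -15175 + 6*(-6 + √3) = -15175 + (-36 + 6*√3) = -15211 + 6*√3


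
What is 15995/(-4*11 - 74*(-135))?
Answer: 15995/9946 ≈ 1.6082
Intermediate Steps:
15995/(-4*11 - 74*(-135)) = 15995/(-44 + 9990) = 15995/9946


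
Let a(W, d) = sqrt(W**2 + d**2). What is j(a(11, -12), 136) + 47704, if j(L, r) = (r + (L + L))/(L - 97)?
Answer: 72698609/1524 - 55*sqrt(265)/1524 ≈ 47702.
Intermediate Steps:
j(L, r) = (r + 2*L)/(-97 + L)
j(a(11, -12), 136) + 47704 = (136 + 2*sqrt(11**2 + (-12)**2))/(-97 + sqrt(11**2 + (-12)**2)) + 47704 = (136 + 2*sqrt(121 + 144))/(-97 + sqrt(121 + 144)) + 47704 = (136 + 2*sqrt(265))/(-97 + sqrt(265)) + 47704 = 47704 + (136 + 2*sqrt(265))/(-97 + sqrt(265))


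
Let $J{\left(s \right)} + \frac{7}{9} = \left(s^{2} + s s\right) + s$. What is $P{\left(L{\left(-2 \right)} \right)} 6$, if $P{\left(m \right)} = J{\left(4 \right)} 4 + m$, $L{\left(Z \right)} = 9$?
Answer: $\frac{2698}{3} \approx 899.33$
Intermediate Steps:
$J{\left(s \right)} = - \frac{7}{9} + s + 2 s^{2}$ ($J{\left(s \right)} = - \frac{7}{9} + \left(\left(s^{2} + s s\right) + s\right) = - \frac{7}{9} + \left(\left(s^{2} + s^{2}\right) + s\right) = - \frac{7}{9} + \left(2 s^{2} + s\right) = - \frac{7}{9} + \left(s + 2 s^{2}\right) = - \frac{7}{9} + s + 2 s^{2}$)
$P{\left(m \right)} = \frac{1268}{9} + m$ ($P{\left(m \right)} = \left(- \frac{7}{9} + 4 + 2 \cdot 4^{2}\right) 4 + m = \left(- \frac{7}{9} + 4 + 2 \cdot 16\right) 4 + m = \left(- \frac{7}{9} + 4 + 32\right) 4 + m = \frac{317}{9} \cdot 4 + m = \frac{1268}{9} + m$)
$P{\left(L{\left(-2 \right)} \right)} 6 = \left(\frac{1268}{9} + 9\right) 6 = \frac{1349}{9} \cdot 6 = \frac{2698}{3}$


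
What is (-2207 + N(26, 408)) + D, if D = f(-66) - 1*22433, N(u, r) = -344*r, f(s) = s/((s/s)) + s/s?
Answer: -165057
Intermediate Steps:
f(s) = 1 + s (f(s) = s/1 + 1 = s*1 + 1 = s + 1 = 1 + s)
D = -22498 (D = (1 - 66) - 1*22433 = -65 - 22433 = -22498)
(-2207 + N(26, 408)) + D = (-2207 - 344*408) - 22498 = (-2207 - 140352) - 22498 = -142559 - 22498 = -165057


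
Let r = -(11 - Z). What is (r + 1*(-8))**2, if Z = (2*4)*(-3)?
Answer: 1849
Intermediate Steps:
Z = -24 (Z = 8*(-3) = -24)
r = -35 (r = -(11 - 1*(-24)) = -(11 + 24) = -1*35 = -35)
(r + 1*(-8))**2 = (-35 + 1*(-8))**2 = (-35 - 8)**2 = (-43)**2 = 1849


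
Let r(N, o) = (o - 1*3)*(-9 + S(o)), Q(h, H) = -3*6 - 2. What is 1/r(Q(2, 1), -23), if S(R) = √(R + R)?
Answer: 9/3302 + I*√46/3302 ≈ 0.0027256 + 0.002054*I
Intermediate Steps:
S(R) = √2*√R (S(R) = √(2*R) = √2*√R)
Q(h, H) = -20 (Q(h, H) = -18 - 2 = -20)
r(N, o) = (-9 + √2*√o)*(-3 + o) (r(N, o) = (o - 1*3)*(-9 + √2*√o) = (o - 3)*(-9 + √2*√o) = (-3 + o)*(-9 + √2*√o) = (-9 + √2*√o)*(-3 + o))
1/r(Q(2, 1), -23) = 1/(27 - 9*(-23) + √2*(-23)^(3/2) - 3*√2*√(-23)) = 1/(27 + 207 + √2*(-23*I*√23) - 3*√2*I*√23) = 1/(27 + 207 - 23*I*√46 - 3*I*√46) = 1/(234 - 26*I*√46)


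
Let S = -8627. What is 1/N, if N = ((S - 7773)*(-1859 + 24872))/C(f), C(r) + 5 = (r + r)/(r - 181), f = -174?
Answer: 1427/133981686000 ≈ 1.0651e-8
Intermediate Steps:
C(r) = -5 + 2*r/(-181 + r) (C(r) = -5 + (r + r)/(r - 181) = -5 + (2*r)/(-181 + r) = -5 + 2*r/(-181 + r))
N = 133981686000/1427 (N = ((-8627 - 7773)*(-1859 + 24872))/(((905 - 3*(-174))/(-181 - 174))) = (-16400*23013)/(((905 + 522)/(-355))) = -377413200/((-1/355*1427)) = -377413200/(-1427/355) = -377413200*(-355/1427) = 133981686000/1427 ≈ 9.3890e+7)
1/N = 1/(133981686000/1427) = 1427/133981686000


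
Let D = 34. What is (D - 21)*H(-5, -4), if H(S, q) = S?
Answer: -65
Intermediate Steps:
(D - 21)*H(-5, -4) = (34 - 21)*(-5) = 13*(-5) = -65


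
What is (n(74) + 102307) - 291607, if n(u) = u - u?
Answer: -189300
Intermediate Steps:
n(u) = 0
(n(74) + 102307) - 291607 = (0 + 102307) - 291607 = 102307 - 291607 = -189300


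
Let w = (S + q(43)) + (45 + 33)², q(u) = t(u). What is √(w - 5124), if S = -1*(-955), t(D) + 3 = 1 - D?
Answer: √1870 ≈ 43.243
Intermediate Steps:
t(D) = -2 - D (t(D) = -3 + (1 - D) = -2 - D)
q(u) = -2 - u
S = 955
w = 6994 (w = (955 + (-2 - 1*43)) + (45 + 33)² = (955 + (-2 - 43)) + 78² = (955 - 45) + 6084 = 910 + 6084 = 6994)
√(w - 5124) = √(6994 - 5124) = √1870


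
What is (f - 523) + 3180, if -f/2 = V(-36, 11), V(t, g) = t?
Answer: 2729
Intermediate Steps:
f = 72 (f = -2*(-36) = 72)
(f - 523) + 3180 = (72 - 523) + 3180 = -451 + 3180 = 2729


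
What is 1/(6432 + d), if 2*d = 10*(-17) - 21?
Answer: 2/12673 ≈ 0.00015782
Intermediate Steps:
d = -191/2 (d = (10*(-17) - 21)/2 = (-170 - 21)/2 = (1/2)*(-191) = -191/2 ≈ -95.500)
1/(6432 + d) = 1/(6432 - 191/2) = 1/(12673/2) = 2/12673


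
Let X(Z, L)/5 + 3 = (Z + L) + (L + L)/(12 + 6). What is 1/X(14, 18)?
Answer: 1/155 ≈ 0.0064516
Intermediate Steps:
X(Z, L) = -15 + 5*Z + 50*L/9 (X(Z, L) = -15 + 5*((Z + L) + (L + L)/(12 + 6)) = -15 + 5*((L + Z) + (2*L)/18) = -15 + 5*((L + Z) + (2*L)*(1/18)) = -15 + 5*((L + Z) + L/9) = -15 + 5*(Z + 10*L/9) = -15 + (5*Z + 50*L/9) = -15 + 5*Z + 50*L/9)
1/X(14, 18) = 1/(-15 + 5*14 + (50/9)*18) = 1/(-15 + 70 + 100) = 1/155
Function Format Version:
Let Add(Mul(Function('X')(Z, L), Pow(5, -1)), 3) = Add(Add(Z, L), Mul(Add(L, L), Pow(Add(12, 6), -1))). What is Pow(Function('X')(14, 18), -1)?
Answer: Rational(1, 155) ≈ 0.0064516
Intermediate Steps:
Function('X')(Z, L) = Add(-15, Mul(5, Z), Mul(Rational(50, 9), L)) (Function('X')(Z, L) = Add(-15, Mul(5, Add(Add(Z, L), Mul(Add(L, L), Pow(Add(12, 6), -1))))) = Add(-15, Mul(5, Add(Add(L, Z), Mul(Mul(2, L), Pow(18, -1))))) = Add(-15, Mul(5, Add(Add(L, Z), Mul(Mul(2, L), Rational(1, 18))))) = Add(-15, Mul(5, Add(Add(L, Z), Mul(Rational(1, 9), L)))) = Add(-15, Mul(5, Add(Z, Mul(Rational(10, 9), L)))) = Add(-15, Add(Mul(5, Z), Mul(Rational(50, 9), L))) = Add(-15, Mul(5, Z), Mul(Rational(50, 9), L)))
Pow(Function('X')(14, 18), -1) = Pow(Add(-15, Mul(5, 14), Mul(Rational(50, 9), 18)), -1) = Pow(Add(-15, 70, 100), -1) = Pow(155, -1) = Rational(1, 155)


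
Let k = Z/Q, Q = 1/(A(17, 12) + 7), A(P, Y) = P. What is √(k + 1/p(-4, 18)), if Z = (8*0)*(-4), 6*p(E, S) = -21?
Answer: I*√14/7 ≈ 0.53452*I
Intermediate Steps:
p(E, S) = -7/2 (p(E, S) = (⅙)*(-21) = -7/2)
Z = 0 (Z = 0*(-4) = 0)
Q = 1/24 (Q = 1/(17 + 7) = 1/24 ≈ 0.041667)
k = 0 (k = 0/(1/24) = 0*24 = 0)
√(k + 1/p(-4, 18)) = √(0 + 1/(-7/2)) = √(0 - 2/7) = √(-2/7) = I*√14/7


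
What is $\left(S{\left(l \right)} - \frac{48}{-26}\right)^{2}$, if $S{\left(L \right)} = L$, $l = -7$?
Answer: $\frac{4489}{169} \approx 26.562$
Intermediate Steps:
$\left(S{\left(l \right)} - \frac{48}{-26}\right)^{2} = \left(-7 - \frac{48}{-26}\right)^{2} = \left(-7 - - \frac{24}{13}\right)^{2} = \left(-7 + \frac{24}{13}\right)^{2} = \left(- \frac{67}{13}\right)^{2} = \frac{4489}{169}$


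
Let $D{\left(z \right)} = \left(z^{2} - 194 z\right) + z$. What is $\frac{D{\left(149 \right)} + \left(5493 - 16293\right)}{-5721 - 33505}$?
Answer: $\frac{8678}{19613} \approx 0.44246$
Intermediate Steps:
$D{\left(z \right)} = z^{2} - 193 z$
$\frac{D{\left(149 \right)} + \left(5493 - 16293\right)}{-5721 - 33505} = \frac{149 \left(-193 + 149\right) + \left(5493 - 16293\right)}{-5721 - 33505} = \frac{149 \left(-44\right) - 10800}{-39226} = \left(-6556 - 10800\right) \left(- \frac{1}{39226}\right) = \left(-17356\right) \left(- \frac{1}{39226}\right) = \frac{8678}{19613}$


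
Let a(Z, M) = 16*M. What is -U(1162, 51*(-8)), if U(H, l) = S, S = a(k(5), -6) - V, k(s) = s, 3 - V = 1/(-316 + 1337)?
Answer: 101078/1021 ≈ 98.999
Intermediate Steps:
V = 3062/1021 (V = 3 - 1/(-316 + 1337) = 3 - 1/1021 = 3062/1021 ≈ 2.9990)
S = -101078/1021 (S = 16*(-6) - 1*3062/1021 = -96 - 3062/1021 = -101078/1021 ≈ -98.999)
U(H, l) = -101078/1021
-U(1162, 51*(-8)) = -1*(-101078/1021) = 101078/1021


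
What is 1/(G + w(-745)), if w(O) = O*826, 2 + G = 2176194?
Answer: 1/1560822 ≈ 6.4069e-7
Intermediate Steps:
G = 2176192 (G = -2 + 2176194 = 2176192)
w(O) = 826*O
1/(G + w(-745)) = 1/(2176192 + 826*(-745)) = 1/(2176192 - 615370) = 1/1560822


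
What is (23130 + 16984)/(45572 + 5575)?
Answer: 40114/51147 ≈ 0.78429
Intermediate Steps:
(23130 + 16984)/(45572 + 5575) = 40114/51147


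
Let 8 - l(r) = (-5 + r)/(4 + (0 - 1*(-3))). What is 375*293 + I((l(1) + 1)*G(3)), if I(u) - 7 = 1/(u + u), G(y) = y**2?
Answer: 132517699/1206 ≈ 1.0988e+5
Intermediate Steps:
l(r) = 61/7 - r/7 (l(r) = 8 - (-5 + r)/(4 + (0 - 1*(-3))) = 8 - (-5 + r)/(4 + (0 + 3)) = 8 - (-5 + r)/(4 + 3) = 8 - (-5 + r)/7 = 8 - (-5/7 + r/7) = 8 + (5/7 - r/7) = 61/7 - r/7)
I(u) = 7 + 1/(2*u) (I(u) = 7 + 1/(u + u) = 7 + 1/(2*u))
375*293 + I((l(1) + 1)*G(3)) = 375*293 + (7 + 1/(2*((((61/7 - 1/7*1) + 1)*3**2)))) = 109875 + (7 + 1/(2*((((61/7 - 1/7) + 1)*9)))) = 109875 + (7 + 1/(2*(((60/7 + 1)*9)))) = 109875 + (7 + 1/(2*(((67/7)*9)))) = 109875 + (7 + 1/(2*(603/7))) = 109875 + (7 + (1/2)*(7/603)) = 109875 + (7 + 7/1206) = 109875 + 8449/1206 = 132517699/1206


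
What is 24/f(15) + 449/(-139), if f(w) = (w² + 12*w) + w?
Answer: -15437/4865 ≈ -3.1731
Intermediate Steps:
f(w) = w² + 13*w
24/f(15) + 449/(-139) = 24/((15*(13 + 15))) + 449/(-139) = 24/((15*28)) + 449*(-1/139) = 24/420 - 449/139 = 24*(1/420) - 449/139 = 2/35 - 449/139 = -15437/4865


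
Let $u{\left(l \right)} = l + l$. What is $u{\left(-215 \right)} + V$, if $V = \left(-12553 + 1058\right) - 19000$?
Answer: $-30925$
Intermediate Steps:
$V = -30495$ ($V = -11495 - 19000 = -30495$)
$u{\left(l \right)} = 2 l$
$u{\left(-215 \right)} + V = 2 \left(-215\right) - 30495 = -430 - 30495 = -30925$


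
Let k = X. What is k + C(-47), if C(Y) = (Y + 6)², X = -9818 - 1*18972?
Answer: -27109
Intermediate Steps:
X = -28790 (X = -9818 - 18972 = -28790)
C(Y) = (6 + Y)²
k = -28790
k + C(-47) = -28790 + (6 - 47)² = -28790 + (-41)² = -28790 + 1681 = -27109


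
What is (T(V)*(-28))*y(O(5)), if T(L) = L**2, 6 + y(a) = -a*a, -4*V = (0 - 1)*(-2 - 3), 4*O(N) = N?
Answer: 21175/64 ≈ 330.86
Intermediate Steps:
O(N) = N/4
V = -5/4 (V = -(0 - 1)*(-2 - 3)/4 = -(-1)*(-5)/4 = -1/4*5 = -5/4 ≈ -1.2500)
y(a) = -6 - a**2 (y(a) = -6 - a*a = -6 - a**2)
(T(V)*(-28))*y(O(5)) = ((-5/4)**2*(-28))*(-6 - ((1/4)*5)**2) = ((25/16)*(-28))*(-6 - (5/4)**2) = -175*(-6 - 1*25/16)/4 = -175*(-6 - 25/16)/4 = -175/4*(-121/16) = 21175/64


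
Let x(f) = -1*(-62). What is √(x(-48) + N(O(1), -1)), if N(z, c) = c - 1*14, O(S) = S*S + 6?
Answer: √47 ≈ 6.8557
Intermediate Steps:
x(f) = 62
O(S) = 6 + S² (O(S) = S² + 6 = 6 + S²)
N(z, c) = -14 + c (N(z, c) = c - 14 = -14 + c)
√(x(-48) + N(O(1), -1)) = √(62 + (-14 - 1)) = √(62 - 15) = √47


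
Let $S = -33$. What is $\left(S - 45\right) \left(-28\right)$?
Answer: $2184$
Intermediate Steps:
$\left(S - 45\right) \left(-28\right) = \left(-33 - 45\right) \left(-28\right) = \left(-78\right) \left(-28\right) = 2184$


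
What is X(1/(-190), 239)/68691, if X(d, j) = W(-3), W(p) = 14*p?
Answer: -2/3271 ≈ -0.00061143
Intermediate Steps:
X(d, j) = -42 (X(d, j) = 14*(-3) = -42)
X(1/(-190), 239)/68691 = -42/68691 = -42*1/68691 = -2/3271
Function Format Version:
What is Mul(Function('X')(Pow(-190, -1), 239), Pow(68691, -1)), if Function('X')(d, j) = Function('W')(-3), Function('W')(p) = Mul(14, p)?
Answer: Rational(-2, 3271) ≈ -0.00061143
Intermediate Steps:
Function('X')(d, j) = -42 (Function('X')(d, j) = Mul(14, -3) = -42)
Mul(Function('X')(Pow(-190, -1), 239), Pow(68691, -1)) = Mul(-42, Pow(68691, -1)) = Mul(-42, Rational(1, 68691)) = Rational(-2, 3271)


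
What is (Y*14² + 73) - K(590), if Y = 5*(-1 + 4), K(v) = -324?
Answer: 3337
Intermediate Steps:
Y = 15 (Y = 5*3 = 15)
(Y*14² + 73) - K(590) = (15*14² + 73) - 1*(-324) = (15*196 + 73) + 324 = (2940 + 73) + 324 = 3013 + 324 = 3337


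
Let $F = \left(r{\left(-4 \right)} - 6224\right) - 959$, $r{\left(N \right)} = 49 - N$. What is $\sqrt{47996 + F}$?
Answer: $7 \sqrt{834} \approx 202.15$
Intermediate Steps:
$F = -7130$ ($F = \left(\left(49 - -4\right) - 6224\right) - 959 = \left(\left(49 + 4\right) - 6224\right) - 959 = \left(53 - 6224\right) - 959 = -6171 - 959 = -7130$)
$\sqrt{47996 + F} = \sqrt{47996 - 7130} = \sqrt{40866} = 7 \sqrt{834}$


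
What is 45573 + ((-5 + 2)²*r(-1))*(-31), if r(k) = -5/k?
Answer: 44178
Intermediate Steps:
45573 + ((-5 + 2)²*r(-1))*(-31) = 45573 + ((-5 + 2)²*(-5/(-1)))*(-31) = 45573 + ((-3)²*(-5*(-1)))*(-31) = 45573 + (9*5)*(-31) = 45573 + 45*(-31) = 45573 - 1395 = 44178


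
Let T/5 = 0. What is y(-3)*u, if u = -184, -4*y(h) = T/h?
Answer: 0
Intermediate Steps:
T = 0 (T = 5*0 = 0)
y(h) = 0 (y(h) = -0/h = -1/4*0 = 0)
y(-3)*u = 0*(-184) = 0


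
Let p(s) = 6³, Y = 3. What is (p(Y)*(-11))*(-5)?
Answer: 11880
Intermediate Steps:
p(s) = 216
(p(Y)*(-11))*(-5) = (216*(-11))*(-5) = -2376*(-5) = 11880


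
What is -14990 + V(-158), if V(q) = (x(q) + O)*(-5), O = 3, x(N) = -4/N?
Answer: -1185405/79 ≈ -15005.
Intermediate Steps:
V(q) = -15 + 20/q (V(q) = (-4/q + 3)*(-5) = (3 - 4/q)*(-5) = -15 + 20/q)
-14990 + V(-158) = -14990 + (-15 + 20/(-158)) = -14990 + (-15 + 20*(-1/158)) = -14990 + (-15 - 10/79) = -14990 - 1195/79 = -1185405/79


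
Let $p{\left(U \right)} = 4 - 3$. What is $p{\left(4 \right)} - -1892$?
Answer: $1893$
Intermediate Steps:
$p{\left(U \right)} = 1$ ($p{\left(U \right)} = 4 - 3 = 1$)
$p{\left(4 \right)} - -1892 = 1 - -1892 = 1 + 1892 = 1893$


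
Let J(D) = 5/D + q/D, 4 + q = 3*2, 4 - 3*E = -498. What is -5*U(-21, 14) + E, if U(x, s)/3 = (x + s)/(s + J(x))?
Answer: 21527/123 ≈ 175.02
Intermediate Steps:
E = 502/3 (E = 4/3 - ⅓*(-498) = 4/3 + 166 = 502/3 ≈ 167.33)
q = 2 (q = -4 + 3*2 = -4 + 6 = 2)
J(D) = 7/D (J(D) = 5/D + 2/D = 7/D)
U(x, s) = 3*(s + x)/(s + 7/x) (U(x, s) = 3*((x + s)/(s + 7/x)) = 3*((s + x)/(s + 7/x)) = 3*(s + x)/(s + 7/x))
-5*U(-21, 14) + E = -15*(-21)*(14 - 21)/(7 + 14*(-21)) + 502/3 = -15*(-21)*(-7)/(7 - 294) + 502/3 = -15*(-21)*(-7)/(-287) + 502/3 = -15*(-21)*(-1)*(-7)/287 + 502/3 = -5*(-63/41) + 502/3 = 315/41 + 502/3 = 21527/123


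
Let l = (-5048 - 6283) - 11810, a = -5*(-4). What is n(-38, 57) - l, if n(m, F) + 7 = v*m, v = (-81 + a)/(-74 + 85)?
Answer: 256792/11 ≈ 23345.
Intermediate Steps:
a = 20
l = -23141 (l = -11331 - 11810 = -23141)
v = -61/11 (v = (-81 + 20)/(-74 + 85) = -61/11 ≈ -5.5455)
n(m, F) = -7 - 61*m/11
n(-38, 57) - l = (-7 - 61/11*(-38)) - 1*(-23141) = (-7 + 2318/11) + 23141 = 2241/11 + 23141 = 256792/11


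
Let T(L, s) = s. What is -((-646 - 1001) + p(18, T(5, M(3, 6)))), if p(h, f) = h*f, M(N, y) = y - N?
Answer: 1593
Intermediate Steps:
p(h, f) = f*h
-((-646 - 1001) + p(18, T(5, M(3, 6)))) = -((-646 - 1001) + (6 - 1*3)*18) = -(-1647 + (6 - 3)*18) = -(-1647 + 3*18) = -(-1647 + 54) = -1*(-1593) = 1593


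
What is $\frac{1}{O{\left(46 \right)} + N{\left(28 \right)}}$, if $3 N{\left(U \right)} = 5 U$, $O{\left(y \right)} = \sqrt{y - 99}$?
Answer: $\frac{420}{20077} - \frac{9 i \sqrt{53}}{20077} \approx 0.020919 - 0.0032635 i$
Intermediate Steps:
$O{\left(y \right)} = \sqrt{-99 + y}$
$N{\left(U \right)} = \frac{5 U}{3}$
$\frac{1}{O{\left(46 \right)} + N{\left(28 \right)}} = \frac{1}{\sqrt{-99 + 46} + \frac{5}{3} \cdot 28} = \frac{1}{\sqrt{-53} + \frac{140}{3}} = \frac{1}{i \sqrt{53} + \frac{140}{3}} = \frac{1}{\frac{140}{3} + i \sqrt{53}}$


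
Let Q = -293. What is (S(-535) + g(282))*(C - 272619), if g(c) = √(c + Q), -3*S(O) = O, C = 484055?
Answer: 113118260/3 + 211436*I*√11 ≈ 3.7706e+7 + 7.0125e+5*I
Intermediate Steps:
S(O) = -O/3
g(c) = √(-293 + c) (g(c) = √(c - 293) = √(-293 + c))
(S(-535) + g(282))*(C - 272619) = (-⅓*(-535) + √(-293 + 282))*(484055 - 272619) = (535/3 + √(-11))*211436 = (535/3 + I*√11)*211436 = 113118260/3 + 211436*I*√11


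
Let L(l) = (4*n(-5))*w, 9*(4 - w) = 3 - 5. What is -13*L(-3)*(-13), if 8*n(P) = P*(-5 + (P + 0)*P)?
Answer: -321100/9 ≈ -35678.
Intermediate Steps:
w = 38/9 (w = 4 - (3 - 5)/9 = 4 - 1/9*(-2) = 4 + 2/9 = 38/9 ≈ 4.2222)
n(P) = P*(-5 + P**2)/8 (n(P) = (P*(-5 + (P + 0)*P))/8 = (P*(-5 + P*P))/8 = (P*(-5 + P**2))/8 = P*(-5 + P**2)/8)
L(l) = -1900/9 (L(l) = (4*((1/8)*(-5)*(-5 + (-5)**2)))*(38/9) = (4*((1/8)*(-5)*(-5 + 25)))*(38/9) = (4*((1/8)*(-5)*20))*(38/9) = (4*(-25/2))*(38/9) = -50*38/9 = -1900/9)
-13*L(-3)*(-13) = -13*(-1900/9)*(-13) = (24700/9)*(-13) = -321100/9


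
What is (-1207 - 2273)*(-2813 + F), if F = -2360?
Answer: 18002040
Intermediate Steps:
(-1207 - 2273)*(-2813 + F) = (-1207 - 2273)*(-2813 - 2360) = -3480*(-5173) = 18002040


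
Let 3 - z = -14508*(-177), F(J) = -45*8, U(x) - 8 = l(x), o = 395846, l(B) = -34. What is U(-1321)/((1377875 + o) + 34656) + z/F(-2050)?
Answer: 1547918265947/217005240 ≈ 7133.1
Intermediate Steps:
U(x) = -26 (U(x) = 8 - 34 = -26)
F(J) = -360
z = -2567913 (z = 3 - (-14508)*(-177) = 3 - 1*2567916 = 3 - 2567916 = -2567913)
U(-1321)/((1377875 + o) + 34656) + z/F(-2050) = -26/((1377875 + 395846) + 34656) - 2567913/(-360) = -26/(1773721 + 34656) - 2567913*(-1/360) = -26/1808377 + 855971/120 = 1547918265947/217005240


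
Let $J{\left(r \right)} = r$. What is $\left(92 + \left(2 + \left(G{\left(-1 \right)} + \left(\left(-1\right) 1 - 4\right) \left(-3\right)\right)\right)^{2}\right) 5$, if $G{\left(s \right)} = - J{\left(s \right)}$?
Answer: $2080$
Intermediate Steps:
$G{\left(s \right)} = - s$
$\left(92 + \left(2 + \left(G{\left(-1 \right)} + \left(\left(-1\right) 1 - 4\right) \left(-3\right)\right)\right)^{2}\right) 5 = \left(92 + \left(2 - \left(-1 - \left(\left(-1\right) 1 - 4\right) \left(-3\right)\right)\right)^{2}\right) 5 = \left(92 + \left(2 + \left(1 + \left(-1 - 4\right) \left(-3\right)\right)\right)^{2}\right) 5 = \left(92 + \left(2 + \left(1 - -15\right)\right)^{2}\right) 5 = \left(92 + \left(2 + \left(1 + 15\right)\right)^{2}\right) 5 = \left(92 + \left(2 + 16\right)^{2}\right) 5 = \left(92 + 18^{2}\right) 5 = \left(92 + 324\right) 5 = 416 \cdot 5 = 2080$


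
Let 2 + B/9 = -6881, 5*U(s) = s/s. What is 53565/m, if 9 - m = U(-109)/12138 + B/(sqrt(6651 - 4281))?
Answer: -140276263716883350/471120336942316031 + 407393793603842850*sqrt(2370)/471120336942316031 ≈ 41.800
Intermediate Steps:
U(s) = 1/5 (U(s) = (s/s)/5 = (1/5)*1 = 1/5)
B = -61947 (B = -18 + 9*(-6881) = -18 - 61929 = -61947)
m = 546209/60690 + 20649*sqrt(2370)/790 (m = 9 - ((1/5)/12138 - 61947/sqrt(6651 - 4281)) = 9 - ((1/5)*(1/12138) - 61947*sqrt(2370)/2370) = 9 - (1/60690 - 20649*sqrt(2370)/790) = 9 + (-1/60690 + 20649*sqrt(2370)/790) = 546209/60690 + 20649*sqrt(2370)/790 ≈ 1281.5)
53565/m = 53565/(546209/60690 + 20649*sqrt(2370)/790)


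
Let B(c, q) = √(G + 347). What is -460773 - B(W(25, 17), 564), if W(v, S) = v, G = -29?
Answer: -460773 - √318 ≈ -4.6079e+5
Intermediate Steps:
B(c, q) = √318 (B(c, q) = √(-29 + 347) = √318)
-460773 - B(W(25, 17), 564) = -460773 - √318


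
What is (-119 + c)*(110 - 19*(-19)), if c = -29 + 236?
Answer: 41448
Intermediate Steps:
c = 207
(-119 + c)*(110 - 19*(-19)) = (-119 + 207)*(110 - 19*(-19)) = 88*(110 + 361) = 88*471 = 41448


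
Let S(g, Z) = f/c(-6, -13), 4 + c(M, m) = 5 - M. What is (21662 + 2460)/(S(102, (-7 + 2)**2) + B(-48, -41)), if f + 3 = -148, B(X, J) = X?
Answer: -168854/487 ≈ -346.72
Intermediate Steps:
c(M, m) = 1 - M (c(M, m) = -4 + (5 - M) = 1 - M)
f = -151 (f = -3 - 148 = -151)
S(g, Z) = -151/7 (S(g, Z) = -151/(1 - 1*(-6)) = -151/(1 + 6) = -151/7)
(21662 + 2460)/(S(102, (-7 + 2)**2) + B(-48, -41)) = (21662 + 2460)/(-151/7 - 48) = 24122/(-487/7) = 24122*(-7/487) = -168854/487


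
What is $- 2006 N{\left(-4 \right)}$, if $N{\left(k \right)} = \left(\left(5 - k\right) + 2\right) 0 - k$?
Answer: $-8024$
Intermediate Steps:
$N{\left(k \right)} = - k$ ($N{\left(k \right)} = \left(7 - k\right) 0 - k = 0 - k = - k$)
$- 2006 N{\left(-4 \right)} = - 2006 \left(\left(-1\right) \left(-4\right)\right) = \left(-2006\right) 4 = -8024$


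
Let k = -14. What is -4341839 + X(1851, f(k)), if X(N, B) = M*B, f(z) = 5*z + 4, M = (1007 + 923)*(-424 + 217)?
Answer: 22025821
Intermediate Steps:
M = -399510 (M = 1930*(-207) = -399510)
f(z) = 4 + 5*z
X(N, B) = -399510*B
-4341839 + X(1851, f(k)) = -4341839 - 399510*(4 + 5*(-14)) = -4341839 - 399510*(4 - 70) = -4341839 - 399510*(-66) = -4341839 + 26367660 = 22025821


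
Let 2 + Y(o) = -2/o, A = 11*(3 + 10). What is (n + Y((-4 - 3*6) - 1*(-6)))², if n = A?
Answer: 1274641/64 ≈ 19916.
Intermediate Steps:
A = 143 (A = 11*13 = 143)
n = 143
Y(o) = -2 - 2/o
(n + Y((-4 - 3*6) - 1*(-6)))² = (143 + (-2 - 2/((-4 - 3*6) - 1*(-6))))² = (143 + (-2 - 2/((-4 - 18) + 6)))² = (143 + (-2 - 2/(-22 + 6)))² = (143 + (-2 - 2/(-16)))² = (143 + (-2 - 2*(-1/16)))² = (143 + (-2 + ⅛))² = (143 - 15/8)² = (1129/8)² = 1274641/64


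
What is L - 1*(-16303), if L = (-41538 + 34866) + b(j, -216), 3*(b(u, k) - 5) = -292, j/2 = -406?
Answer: 28616/3 ≈ 9538.7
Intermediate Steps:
j = -812 (j = 2*(-406) = -812)
b(u, k) = -277/3 (b(u, k) = 5 + (⅓)*(-292) = 5 - 292/3 = -277/3)
L = -20293/3 (L = (-41538 + 34866) - 277/3 = -6672 - 277/3 = -20293/3 ≈ -6764.3)
L - 1*(-16303) = -20293/3 - 1*(-16303) = -20293/3 + 16303 = 28616/3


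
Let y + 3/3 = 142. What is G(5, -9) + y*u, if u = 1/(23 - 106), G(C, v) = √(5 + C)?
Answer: -141/83 + √10 ≈ 1.4635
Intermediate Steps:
y = 141 (y = -1 + 142 = 141)
u = -1/83 (u = 1/(-83) = -1/83 ≈ -0.012048)
G(5, -9) + y*u = √(5 + 5) + 141*(-1/83) = √10 - 141/83 = -141/83 + √10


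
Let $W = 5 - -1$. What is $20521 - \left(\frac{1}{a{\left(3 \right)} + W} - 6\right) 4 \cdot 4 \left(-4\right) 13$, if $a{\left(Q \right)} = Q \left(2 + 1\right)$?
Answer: $\frac{233767}{15} \approx 15584.0$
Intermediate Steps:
$a{\left(Q \right)} = 3 Q$ ($a{\left(Q \right)} = Q 3 = 3 Q$)
$W = 6$ ($W = 5 + 1 = 6$)
$20521 - \left(\frac{1}{a{\left(3 \right)} + W} - 6\right) 4 \cdot 4 \left(-4\right) 13 = 20521 - \left(\frac{1}{3 \cdot 3 + 6} - 6\right) 4 \cdot 4 \left(-4\right) 13 = 20521 - \left(\frac{1}{9 + 6} - 6\right) 16 \left(-4\right) 13 = 20521 - \left(\frac{1}{15} - 6\right) \left(-64\right) 13 = 20521 - \left(- \frac{89}{15}\right) \left(-64\right) 13 = 20521 - \frac{5696}{15} \cdot 13 = 20521 - \frac{74048}{15} = \frac{233767}{15}$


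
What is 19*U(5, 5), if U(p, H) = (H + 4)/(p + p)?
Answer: 171/10 ≈ 17.100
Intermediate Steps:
U(p, H) = (4 + H)/(2*p) (U(p, H) = (4 + H)/((2*p)) = (4 + H)*(1/(2*p)) = (4 + H)/(2*p))
19*U(5, 5) = 19*((½)*(4 + 5)/5) = 19*((½)*(⅕)*9) = 19*(9/10) = 171/10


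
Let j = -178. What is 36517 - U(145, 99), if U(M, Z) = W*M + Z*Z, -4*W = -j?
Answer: 66337/2 ≈ 33169.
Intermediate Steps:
W = -89/2 (W = -(-1)*(-178)/4 = -1/4*178 = -89/2 ≈ -44.500)
U(M, Z) = Z**2 - 89*M/2 (U(M, Z) = -89*M/2 + Z*Z = -89*M/2 + Z**2 = Z**2 - 89*M/2)
36517 - U(145, 99) = 36517 - (99**2 - 89/2*145) = 36517 - (9801 - 12905/2) = 36517 - 1*6697/2 = 36517 - 6697/2 = 66337/2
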